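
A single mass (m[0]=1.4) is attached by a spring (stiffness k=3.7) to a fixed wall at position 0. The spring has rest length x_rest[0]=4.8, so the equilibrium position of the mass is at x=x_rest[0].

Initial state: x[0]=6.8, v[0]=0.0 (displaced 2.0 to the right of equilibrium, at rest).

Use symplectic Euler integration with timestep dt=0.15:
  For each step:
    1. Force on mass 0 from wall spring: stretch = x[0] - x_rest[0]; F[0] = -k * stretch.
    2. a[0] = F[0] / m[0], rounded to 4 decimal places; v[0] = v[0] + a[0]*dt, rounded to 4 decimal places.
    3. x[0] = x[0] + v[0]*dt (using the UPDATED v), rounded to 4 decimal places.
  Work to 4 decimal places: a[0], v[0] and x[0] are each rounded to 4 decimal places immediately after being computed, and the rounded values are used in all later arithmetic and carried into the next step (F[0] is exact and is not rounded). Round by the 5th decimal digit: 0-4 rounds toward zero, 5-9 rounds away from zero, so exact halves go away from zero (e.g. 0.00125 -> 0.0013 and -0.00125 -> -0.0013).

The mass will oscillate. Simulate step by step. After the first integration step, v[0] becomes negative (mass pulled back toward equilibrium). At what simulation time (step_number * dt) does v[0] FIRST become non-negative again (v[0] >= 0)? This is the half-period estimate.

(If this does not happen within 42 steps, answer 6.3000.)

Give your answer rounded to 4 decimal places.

Answer: 1.9500

Derivation:
Step 0: x=[6.8000] v=[0.0000]
Step 1: x=[6.6811] v=[-0.7929]
Step 2: x=[6.4503] v=[-1.5386]
Step 3: x=[6.1214] v=[-2.1928]
Step 4: x=[5.7139] v=[-2.7166]
Step 5: x=[5.2521] v=[-3.0789]
Step 6: x=[4.7634] v=[-3.2581]
Step 7: x=[4.2769] v=[-3.2436]
Step 8: x=[3.8215] v=[-3.0362]
Step 9: x=[3.4243] v=[-2.6483]
Step 10: x=[3.1089] v=[-2.1029]
Step 11: x=[2.8940] v=[-1.4325]
Step 12: x=[2.7925] v=[-0.6769]
Step 13: x=[2.8103] v=[0.1189]
First v>=0 after going negative at step 13, time=1.9500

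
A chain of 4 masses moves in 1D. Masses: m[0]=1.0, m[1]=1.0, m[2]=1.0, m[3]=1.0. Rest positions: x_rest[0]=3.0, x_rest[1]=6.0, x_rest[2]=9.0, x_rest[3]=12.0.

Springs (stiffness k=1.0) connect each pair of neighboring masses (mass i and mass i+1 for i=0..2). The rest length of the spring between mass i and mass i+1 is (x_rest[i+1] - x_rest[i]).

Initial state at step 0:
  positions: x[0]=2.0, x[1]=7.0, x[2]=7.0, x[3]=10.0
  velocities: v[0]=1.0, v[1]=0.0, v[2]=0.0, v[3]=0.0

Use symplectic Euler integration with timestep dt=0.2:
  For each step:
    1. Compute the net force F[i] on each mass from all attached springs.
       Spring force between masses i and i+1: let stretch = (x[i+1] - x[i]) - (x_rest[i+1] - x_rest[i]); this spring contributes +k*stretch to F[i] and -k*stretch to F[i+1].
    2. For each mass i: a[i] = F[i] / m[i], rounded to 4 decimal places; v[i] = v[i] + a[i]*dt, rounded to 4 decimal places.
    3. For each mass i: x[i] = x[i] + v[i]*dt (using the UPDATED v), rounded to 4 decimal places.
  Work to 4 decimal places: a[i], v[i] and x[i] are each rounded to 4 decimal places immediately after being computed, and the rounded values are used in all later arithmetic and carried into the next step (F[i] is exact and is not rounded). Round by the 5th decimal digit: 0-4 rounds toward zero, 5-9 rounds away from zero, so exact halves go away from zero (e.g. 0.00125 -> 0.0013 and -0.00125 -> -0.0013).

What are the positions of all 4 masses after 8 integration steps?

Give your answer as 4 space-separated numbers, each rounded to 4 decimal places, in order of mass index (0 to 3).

Step 0: x=[2.0000 7.0000 7.0000 10.0000] v=[1.0000 0.0000 0.0000 0.0000]
Step 1: x=[2.2800 6.8000 7.1200 10.0000] v=[1.4000 -1.0000 0.6000 0.0000]
Step 2: x=[2.6208 6.4320 7.3424 10.0048] v=[1.7040 -1.8400 1.1120 0.0240]
Step 3: x=[2.9940 5.9480 7.6349 10.0231] v=[1.8662 -2.4202 1.4624 0.0915]
Step 4: x=[3.3654 5.4133 7.9554 10.0659] v=[1.8570 -2.6736 1.6027 0.2139]
Step 5: x=[3.6987 4.8983 8.2587 10.1443] v=[1.6666 -2.5748 1.5164 0.3918]
Step 6: x=[3.9600 4.4698 8.5030 10.2672] v=[1.3065 -2.1426 1.2214 0.6147]
Step 7: x=[4.1217 4.1822 8.6565 10.4396] v=[0.8085 -1.4379 0.7676 0.8619]
Step 8: x=[4.1658 4.0712 8.7024 10.6607] v=[0.2206 -0.5551 0.2294 1.1053]

Answer: 4.1658 4.0712 8.7024 10.6607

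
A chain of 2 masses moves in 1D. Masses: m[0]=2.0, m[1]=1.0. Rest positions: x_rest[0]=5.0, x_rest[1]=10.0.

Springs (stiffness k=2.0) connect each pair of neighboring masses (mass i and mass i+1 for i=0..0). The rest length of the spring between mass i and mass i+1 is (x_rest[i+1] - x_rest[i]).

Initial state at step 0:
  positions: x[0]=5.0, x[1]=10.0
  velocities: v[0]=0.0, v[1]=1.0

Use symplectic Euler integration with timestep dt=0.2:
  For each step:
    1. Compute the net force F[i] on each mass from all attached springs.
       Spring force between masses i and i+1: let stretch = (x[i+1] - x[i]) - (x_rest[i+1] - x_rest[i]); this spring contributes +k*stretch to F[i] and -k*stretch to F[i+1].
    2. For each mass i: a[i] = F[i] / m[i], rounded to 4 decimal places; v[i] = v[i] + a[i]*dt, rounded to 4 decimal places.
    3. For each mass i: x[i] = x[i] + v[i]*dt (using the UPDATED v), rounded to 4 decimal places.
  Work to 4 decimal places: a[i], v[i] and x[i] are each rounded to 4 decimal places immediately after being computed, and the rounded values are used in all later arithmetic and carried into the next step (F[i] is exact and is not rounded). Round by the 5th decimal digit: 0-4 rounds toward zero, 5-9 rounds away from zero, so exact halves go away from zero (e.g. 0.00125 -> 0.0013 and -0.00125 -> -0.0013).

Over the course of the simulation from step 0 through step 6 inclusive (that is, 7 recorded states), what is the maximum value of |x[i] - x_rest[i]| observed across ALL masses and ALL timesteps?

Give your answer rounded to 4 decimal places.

Answer: 0.7395

Derivation:
Step 0: x=[5.0000 10.0000] v=[0.0000 1.0000]
Step 1: x=[5.0000 10.2000] v=[0.0000 1.0000]
Step 2: x=[5.0080 10.3840] v=[0.0400 0.9200]
Step 3: x=[5.0310 10.5379] v=[0.1152 0.7696]
Step 4: x=[5.0743 10.6513] v=[0.2166 0.5668]
Step 5: x=[5.1407 10.7185] v=[0.3320 0.3360]
Step 6: x=[5.2302 10.7395] v=[0.4476 0.1049]
Max displacement = 0.7395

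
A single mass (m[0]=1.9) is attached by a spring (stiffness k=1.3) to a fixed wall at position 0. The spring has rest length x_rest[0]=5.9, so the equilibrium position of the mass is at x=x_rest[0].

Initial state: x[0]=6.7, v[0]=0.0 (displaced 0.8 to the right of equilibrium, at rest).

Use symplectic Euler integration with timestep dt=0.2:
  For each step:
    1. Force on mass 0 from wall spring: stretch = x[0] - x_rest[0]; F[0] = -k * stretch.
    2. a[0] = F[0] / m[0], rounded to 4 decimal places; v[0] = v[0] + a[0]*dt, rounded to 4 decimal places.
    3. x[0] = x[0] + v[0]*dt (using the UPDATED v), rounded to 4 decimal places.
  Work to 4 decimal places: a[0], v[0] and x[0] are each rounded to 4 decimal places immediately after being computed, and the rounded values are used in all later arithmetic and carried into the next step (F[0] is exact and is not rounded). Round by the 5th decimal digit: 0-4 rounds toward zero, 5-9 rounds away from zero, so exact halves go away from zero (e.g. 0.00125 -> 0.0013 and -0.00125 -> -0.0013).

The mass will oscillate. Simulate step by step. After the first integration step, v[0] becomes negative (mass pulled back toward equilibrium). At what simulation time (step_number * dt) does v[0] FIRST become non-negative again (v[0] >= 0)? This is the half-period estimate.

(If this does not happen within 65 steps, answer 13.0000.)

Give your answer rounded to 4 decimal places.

Answer: 3.8000

Derivation:
Step 0: x=[6.7000] v=[0.0000]
Step 1: x=[6.6781] v=[-0.1095]
Step 2: x=[6.6349] v=[-0.2160]
Step 3: x=[6.5716] v=[-0.3166]
Step 4: x=[6.4899] v=[-0.4085]
Step 5: x=[6.3921] v=[-0.4892]
Step 6: x=[6.2808] v=[-0.5565]
Step 7: x=[6.1591] v=[-0.6086]
Step 8: x=[6.0303] v=[-0.6441]
Step 9: x=[5.8979] v=[-0.6619]
Step 10: x=[5.7656] v=[-0.6616]
Step 11: x=[5.6370] v=[-0.6432]
Step 12: x=[5.5156] v=[-0.6072]
Step 13: x=[5.4047] v=[-0.5546]
Step 14: x=[5.3073] v=[-0.4868]
Step 15: x=[5.2262] v=[-0.4057]
Step 16: x=[5.1635] v=[-0.3135]
Step 17: x=[5.1210] v=[-0.2127]
Step 18: x=[5.0998] v=[-0.1061]
Step 19: x=[5.1005] v=[0.0034]
First v>=0 after going negative at step 19, time=3.8000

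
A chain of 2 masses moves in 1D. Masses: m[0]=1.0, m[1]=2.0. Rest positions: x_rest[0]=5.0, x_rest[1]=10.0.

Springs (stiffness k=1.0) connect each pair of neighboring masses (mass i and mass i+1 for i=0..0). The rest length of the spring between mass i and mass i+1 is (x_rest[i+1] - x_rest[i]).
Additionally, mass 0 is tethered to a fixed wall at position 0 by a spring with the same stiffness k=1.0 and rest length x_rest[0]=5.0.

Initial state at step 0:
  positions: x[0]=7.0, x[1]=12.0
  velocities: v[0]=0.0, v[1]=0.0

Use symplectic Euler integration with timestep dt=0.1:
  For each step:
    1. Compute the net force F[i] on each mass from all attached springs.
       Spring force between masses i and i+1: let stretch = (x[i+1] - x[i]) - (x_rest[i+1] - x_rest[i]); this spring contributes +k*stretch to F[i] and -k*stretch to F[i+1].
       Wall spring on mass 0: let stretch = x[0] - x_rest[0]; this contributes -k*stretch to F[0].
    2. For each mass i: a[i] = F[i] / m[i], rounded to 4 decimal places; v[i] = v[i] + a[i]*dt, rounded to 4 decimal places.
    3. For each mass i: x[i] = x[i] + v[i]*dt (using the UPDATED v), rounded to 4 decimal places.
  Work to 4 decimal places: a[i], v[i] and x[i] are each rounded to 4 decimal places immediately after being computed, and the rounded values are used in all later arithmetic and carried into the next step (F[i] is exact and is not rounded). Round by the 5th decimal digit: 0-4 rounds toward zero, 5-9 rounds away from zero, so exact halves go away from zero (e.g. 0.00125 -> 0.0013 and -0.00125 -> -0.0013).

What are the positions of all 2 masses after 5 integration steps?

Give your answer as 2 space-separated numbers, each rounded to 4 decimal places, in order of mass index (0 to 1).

Step 0: x=[7.0000 12.0000] v=[0.0000 0.0000]
Step 1: x=[6.9800 12.0000] v=[-0.2000 0.0000]
Step 2: x=[6.9404 11.9999] v=[-0.3960 -0.0010]
Step 3: x=[6.8820 11.9995] v=[-0.5841 -0.0040]
Step 4: x=[6.8059 11.9985] v=[-0.7606 -0.0099]
Step 5: x=[6.7137 11.9966] v=[-0.9219 -0.0195]

Answer: 6.7137 11.9966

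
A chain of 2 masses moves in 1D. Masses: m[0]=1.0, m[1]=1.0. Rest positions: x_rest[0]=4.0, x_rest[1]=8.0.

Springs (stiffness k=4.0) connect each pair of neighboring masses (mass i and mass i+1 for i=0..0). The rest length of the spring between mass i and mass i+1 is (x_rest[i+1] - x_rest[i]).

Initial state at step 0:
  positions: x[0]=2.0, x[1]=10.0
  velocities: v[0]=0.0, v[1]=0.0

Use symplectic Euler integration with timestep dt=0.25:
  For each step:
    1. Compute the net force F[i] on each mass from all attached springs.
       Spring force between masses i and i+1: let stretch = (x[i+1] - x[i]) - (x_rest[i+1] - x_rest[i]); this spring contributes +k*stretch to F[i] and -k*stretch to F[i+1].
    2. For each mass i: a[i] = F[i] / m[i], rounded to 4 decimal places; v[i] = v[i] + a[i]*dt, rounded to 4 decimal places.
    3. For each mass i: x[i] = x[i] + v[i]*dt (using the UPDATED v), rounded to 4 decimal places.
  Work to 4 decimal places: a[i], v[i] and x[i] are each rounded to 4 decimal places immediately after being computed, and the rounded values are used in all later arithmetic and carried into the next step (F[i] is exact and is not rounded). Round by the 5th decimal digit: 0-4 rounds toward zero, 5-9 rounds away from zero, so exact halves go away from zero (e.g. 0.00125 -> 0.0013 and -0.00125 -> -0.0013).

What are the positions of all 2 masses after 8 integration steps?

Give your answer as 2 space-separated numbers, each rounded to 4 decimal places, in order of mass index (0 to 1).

Answer: 1.8829 10.1173

Derivation:
Step 0: x=[2.0000 10.0000] v=[0.0000 0.0000]
Step 1: x=[3.0000 9.0000] v=[4.0000 -4.0000]
Step 2: x=[4.5000 7.5000] v=[6.0000 -6.0000]
Step 3: x=[5.7500 6.2500] v=[5.0000 -5.0000]
Step 4: x=[6.1250 5.8750] v=[1.5000 -1.5000]
Step 5: x=[5.4375 6.5625] v=[-2.7500 2.7500]
Step 6: x=[4.0313 7.9688] v=[-5.6250 5.6250]
Step 7: x=[2.6094 9.3907] v=[-5.6875 5.6875]
Step 8: x=[1.8829 10.1173] v=[-2.9062 2.9062]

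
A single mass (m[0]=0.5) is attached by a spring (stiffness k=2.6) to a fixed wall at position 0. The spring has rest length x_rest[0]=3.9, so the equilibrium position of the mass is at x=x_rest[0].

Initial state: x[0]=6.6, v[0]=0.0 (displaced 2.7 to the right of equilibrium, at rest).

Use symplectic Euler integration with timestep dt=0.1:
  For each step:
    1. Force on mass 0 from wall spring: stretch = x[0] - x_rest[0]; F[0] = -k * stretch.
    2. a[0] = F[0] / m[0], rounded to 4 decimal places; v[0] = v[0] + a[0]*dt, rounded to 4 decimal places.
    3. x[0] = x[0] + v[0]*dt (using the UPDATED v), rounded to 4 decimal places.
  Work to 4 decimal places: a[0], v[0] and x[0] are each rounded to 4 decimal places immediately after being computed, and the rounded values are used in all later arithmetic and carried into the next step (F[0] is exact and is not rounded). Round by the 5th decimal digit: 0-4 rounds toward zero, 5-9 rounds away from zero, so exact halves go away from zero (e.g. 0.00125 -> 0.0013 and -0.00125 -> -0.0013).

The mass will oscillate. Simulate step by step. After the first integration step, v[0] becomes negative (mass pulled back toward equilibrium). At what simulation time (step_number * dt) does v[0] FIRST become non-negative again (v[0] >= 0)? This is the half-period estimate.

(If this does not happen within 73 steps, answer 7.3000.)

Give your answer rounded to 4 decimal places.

Answer: 1.4000

Derivation:
Step 0: x=[6.6000] v=[0.0000]
Step 1: x=[6.4596] v=[-1.4040]
Step 2: x=[6.1861] v=[-2.7350]
Step 3: x=[5.7937] v=[-3.9238]
Step 4: x=[5.3029] v=[-4.9085]
Step 5: x=[4.7391] v=[-5.6380]
Step 6: x=[4.1317] v=[-6.0743]
Step 7: x=[3.5122] v=[-6.1948]
Step 8: x=[2.9129] v=[-5.9931]
Step 9: x=[2.3649] v=[-5.4798]
Step 10: x=[1.8967] v=[-4.6816]
Step 11: x=[1.5327] v=[-3.6399]
Step 12: x=[1.2918] v=[-2.4089]
Step 13: x=[1.1865] v=[-1.0526]
Step 14: x=[1.2223] v=[0.3584]
First v>=0 after going negative at step 14, time=1.4000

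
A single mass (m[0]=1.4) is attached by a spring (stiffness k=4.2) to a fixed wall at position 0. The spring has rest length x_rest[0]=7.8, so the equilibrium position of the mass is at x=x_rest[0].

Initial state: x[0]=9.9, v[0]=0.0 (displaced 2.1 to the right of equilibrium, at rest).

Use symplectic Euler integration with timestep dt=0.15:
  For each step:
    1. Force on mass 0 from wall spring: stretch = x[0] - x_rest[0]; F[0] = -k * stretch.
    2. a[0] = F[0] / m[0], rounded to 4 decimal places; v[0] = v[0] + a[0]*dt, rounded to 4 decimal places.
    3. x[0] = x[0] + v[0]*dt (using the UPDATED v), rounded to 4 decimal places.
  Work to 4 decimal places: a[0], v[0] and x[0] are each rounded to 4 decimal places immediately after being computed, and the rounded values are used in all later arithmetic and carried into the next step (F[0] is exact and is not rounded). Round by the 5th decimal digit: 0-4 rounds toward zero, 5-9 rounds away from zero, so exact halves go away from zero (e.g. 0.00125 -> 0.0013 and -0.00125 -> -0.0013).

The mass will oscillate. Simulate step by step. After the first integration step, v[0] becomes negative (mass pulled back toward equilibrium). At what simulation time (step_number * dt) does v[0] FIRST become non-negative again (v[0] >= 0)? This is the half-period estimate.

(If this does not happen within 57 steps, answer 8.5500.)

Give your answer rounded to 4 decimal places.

Step 0: x=[9.9000] v=[0.0000]
Step 1: x=[9.7583] v=[-0.9450]
Step 2: x=[9.4844] v=[-1.8262]
Step 3: x=[9.0968] v=[-2.5842]
Step 4: x=[8.6216] v=[-3.1678]
Step 5: x=[8.0910] v=[-3.5375]
Step 6: x=[7.5407] v=[-3.6685]
Step 7: x=[7.0079] v=[-3.5518]
Step 8: x=[6.5286] v=[-3.1954]
Step 9: x=[6.1351] v=[-2.6233]
Step 10: x=[5.8540] v=[-1.8741]
Step 11: x=[5.7042] v=[-0.9984]
Step 12: x=[5.6959] v=[-0.0553]
Step 13: x=[5.8296] v=[0.8915]
First v>=0 after going negative at step 13, time=1.9500

Answer: 1.9500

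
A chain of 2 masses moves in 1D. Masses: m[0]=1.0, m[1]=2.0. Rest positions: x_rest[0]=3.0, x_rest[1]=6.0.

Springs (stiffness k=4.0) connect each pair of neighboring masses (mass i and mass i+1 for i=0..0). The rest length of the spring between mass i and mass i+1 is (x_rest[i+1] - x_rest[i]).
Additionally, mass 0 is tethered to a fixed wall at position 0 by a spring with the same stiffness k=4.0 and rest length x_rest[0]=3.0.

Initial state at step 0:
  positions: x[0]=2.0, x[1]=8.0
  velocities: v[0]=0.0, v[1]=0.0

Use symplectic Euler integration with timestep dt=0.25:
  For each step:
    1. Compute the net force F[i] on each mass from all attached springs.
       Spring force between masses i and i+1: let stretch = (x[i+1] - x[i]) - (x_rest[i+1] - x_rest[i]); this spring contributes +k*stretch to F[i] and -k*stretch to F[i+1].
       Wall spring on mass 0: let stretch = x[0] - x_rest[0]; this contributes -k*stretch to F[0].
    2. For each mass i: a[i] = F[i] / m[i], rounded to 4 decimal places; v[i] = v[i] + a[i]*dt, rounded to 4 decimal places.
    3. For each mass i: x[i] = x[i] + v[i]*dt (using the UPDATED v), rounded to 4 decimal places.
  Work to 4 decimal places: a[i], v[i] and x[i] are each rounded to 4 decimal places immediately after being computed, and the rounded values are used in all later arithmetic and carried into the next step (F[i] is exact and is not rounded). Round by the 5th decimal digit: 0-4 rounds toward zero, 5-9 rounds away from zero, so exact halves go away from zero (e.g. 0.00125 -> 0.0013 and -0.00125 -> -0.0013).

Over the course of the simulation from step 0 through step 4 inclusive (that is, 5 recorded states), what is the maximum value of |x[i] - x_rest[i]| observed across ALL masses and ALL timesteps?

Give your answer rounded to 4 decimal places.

Step 0: x=[2.0000 8.0000] v=[0.0000 0.0000]
Step 1: x=[3.0000 7.6250] v=[4.0000 -1.5000]
Step 2: x=[4.4063 7.0469] v=[5.6250 -2.3125]
Step 3: x=[5.3711 6.5137] v=[3.8593 -2.1328]
Step 4: x=[5.2788 6.2127] v=[-0.3692 -1.2041]
Max displacement = 2.3711

Answer: 2.3711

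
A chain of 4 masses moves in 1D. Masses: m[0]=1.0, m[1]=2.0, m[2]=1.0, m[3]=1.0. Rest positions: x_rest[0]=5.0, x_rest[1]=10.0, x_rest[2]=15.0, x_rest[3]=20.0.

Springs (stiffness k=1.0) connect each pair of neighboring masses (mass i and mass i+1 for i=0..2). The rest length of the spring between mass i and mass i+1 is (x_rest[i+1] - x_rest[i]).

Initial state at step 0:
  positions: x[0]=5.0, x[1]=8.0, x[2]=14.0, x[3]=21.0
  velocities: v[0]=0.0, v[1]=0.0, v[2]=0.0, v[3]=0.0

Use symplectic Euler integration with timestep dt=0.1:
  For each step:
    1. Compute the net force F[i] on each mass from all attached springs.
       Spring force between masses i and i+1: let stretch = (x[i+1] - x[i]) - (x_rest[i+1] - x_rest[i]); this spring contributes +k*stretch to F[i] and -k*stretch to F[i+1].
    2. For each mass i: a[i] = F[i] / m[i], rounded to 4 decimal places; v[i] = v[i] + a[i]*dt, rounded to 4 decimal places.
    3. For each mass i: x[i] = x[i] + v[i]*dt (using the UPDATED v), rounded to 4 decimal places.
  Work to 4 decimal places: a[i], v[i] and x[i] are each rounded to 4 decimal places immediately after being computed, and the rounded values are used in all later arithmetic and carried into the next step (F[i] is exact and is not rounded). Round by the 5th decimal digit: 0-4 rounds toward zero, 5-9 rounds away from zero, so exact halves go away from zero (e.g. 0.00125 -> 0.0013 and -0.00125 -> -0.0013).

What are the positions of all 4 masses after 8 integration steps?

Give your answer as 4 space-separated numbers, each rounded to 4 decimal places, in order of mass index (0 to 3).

Step 0: x=[5.0000 8.0000 14.0000 21.0000] v=[0.0000 0.0000 0.0000 0.0000]
Step 1: x=[4.9800 8.0150 14.0100 20.9800] v=[-0.2000 0.1500 0.1000 -0.2000]
Step 2: x=[4.9404 8.0448 14.0298 20.9403] v=[-0.3965 0.2980 0.1975 -0.3970]
Step 3: x=[4.8818 8.0890 14.0588 20.8815] v=[-0.5861 0.4420 0.2901 -0.5881]
Step 4: x=[4.8053 8.1470 14.0963 20.8045] v=[-0.7654 0.5801 0.3754 -0.7704]
Step 5: x=[4.7122 8.2181 14.1414 20.7104] v=[-0.9312 0.7105 0.4513 -0.9412]
Step 6: x=[4.6041 8.3012 14.1930 20.6006] v=[-1.0806 0.8314 0.5159 -1.0981]
Step 7: x=[4.4830 8.3953 14.2498 20.4767] v=[-1.2109 0.9411 0.5675 -1.2389]
Step 8: x=[4.3510 8.4991 14.3103 20.3405] v=[-1.3197 1.0382 0.6047 -1.3616]

Answer: 4.3510 8.4991 14.3103 20.3405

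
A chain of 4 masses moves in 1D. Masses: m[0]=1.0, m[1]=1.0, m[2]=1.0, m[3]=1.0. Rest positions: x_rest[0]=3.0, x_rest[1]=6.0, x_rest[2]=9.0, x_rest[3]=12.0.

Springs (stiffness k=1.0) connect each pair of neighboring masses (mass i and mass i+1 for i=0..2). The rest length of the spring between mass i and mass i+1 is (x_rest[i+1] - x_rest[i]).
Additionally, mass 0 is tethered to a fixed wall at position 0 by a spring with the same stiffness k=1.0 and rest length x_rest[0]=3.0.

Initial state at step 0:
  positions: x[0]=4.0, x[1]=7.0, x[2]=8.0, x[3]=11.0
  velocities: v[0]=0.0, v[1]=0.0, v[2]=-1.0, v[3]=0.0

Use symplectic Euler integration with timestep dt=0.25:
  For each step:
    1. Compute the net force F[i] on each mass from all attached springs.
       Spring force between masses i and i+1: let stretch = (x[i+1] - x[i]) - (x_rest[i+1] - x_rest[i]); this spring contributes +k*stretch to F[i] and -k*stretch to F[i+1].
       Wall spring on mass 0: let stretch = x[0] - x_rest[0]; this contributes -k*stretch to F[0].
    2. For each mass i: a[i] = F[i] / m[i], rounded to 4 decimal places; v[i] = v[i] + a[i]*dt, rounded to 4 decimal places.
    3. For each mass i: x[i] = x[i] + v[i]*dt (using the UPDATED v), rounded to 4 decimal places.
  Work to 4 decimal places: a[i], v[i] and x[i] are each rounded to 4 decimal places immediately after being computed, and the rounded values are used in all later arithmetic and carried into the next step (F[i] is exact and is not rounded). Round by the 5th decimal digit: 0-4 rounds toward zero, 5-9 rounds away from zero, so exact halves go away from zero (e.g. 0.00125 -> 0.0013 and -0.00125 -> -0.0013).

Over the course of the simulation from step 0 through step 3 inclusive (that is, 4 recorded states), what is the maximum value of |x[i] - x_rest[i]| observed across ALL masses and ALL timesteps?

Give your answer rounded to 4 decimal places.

Answer: 1.1250

Derivation:
Step 0: x=[4.0000 7.0000 8.0000 11.0000] v=[0.0000 0.0000 -1.0000 0.0000]
Step 1: x=[3.9375 6.8750 7.8750 11.0000] v=[-0.2500 -0.5000 -0.5000 0.0000]
Step 2: x=[3.8125 6.6289 7.8828 10.9922] v=[-0.5000 -0.9844 0.0313 -0.0313]
Step 3: x=[3.6253 6.2852 8.0066 10.9775] v=[-0.7490 -1.3750 0.4952 -0.0587]
Max displacement = 1.1250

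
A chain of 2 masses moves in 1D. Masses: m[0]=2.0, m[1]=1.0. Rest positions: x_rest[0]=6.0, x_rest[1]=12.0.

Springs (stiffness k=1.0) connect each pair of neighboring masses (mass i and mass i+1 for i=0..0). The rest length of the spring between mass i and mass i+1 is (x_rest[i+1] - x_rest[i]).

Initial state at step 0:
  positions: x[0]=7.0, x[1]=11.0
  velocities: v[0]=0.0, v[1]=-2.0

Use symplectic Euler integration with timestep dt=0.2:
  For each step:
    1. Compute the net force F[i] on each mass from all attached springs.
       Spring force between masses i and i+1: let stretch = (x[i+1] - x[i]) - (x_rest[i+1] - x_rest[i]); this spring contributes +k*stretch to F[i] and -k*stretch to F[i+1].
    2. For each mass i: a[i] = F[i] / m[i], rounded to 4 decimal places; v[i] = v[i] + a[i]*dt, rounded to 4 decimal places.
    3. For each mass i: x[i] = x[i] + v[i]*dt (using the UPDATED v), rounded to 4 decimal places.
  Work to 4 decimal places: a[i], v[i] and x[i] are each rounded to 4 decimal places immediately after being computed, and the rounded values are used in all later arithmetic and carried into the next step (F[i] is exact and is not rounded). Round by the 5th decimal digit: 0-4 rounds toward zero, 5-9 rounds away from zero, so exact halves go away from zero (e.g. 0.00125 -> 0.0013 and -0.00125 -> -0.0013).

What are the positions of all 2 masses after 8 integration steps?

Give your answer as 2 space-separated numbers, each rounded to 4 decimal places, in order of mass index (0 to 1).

Answer: 5.4413 10.9171

Derivation:
Step 0: x=[7.0000 11.0000] v=[0.0000 -2.0000]
Step 1: x=[6.9600 10.6800] v=[-0.2000 -1.6000]
Step 2: x=[6.8744 10.4512] v=[-0.4280 -1.1440]
Step 3: x=[6.7403 10.3193] v=[-0.6703 -0.6594]
Step 4: x=[6.5578 10.2843] v=[-0.9124 -0.1752]
Step 5: x=[6.3298 10.3402] v=[-1.1398 0.2795]
Step 6: x=[6.0620 10.4757] v=[-1.3388 0.6774]
Step 7: x=[5.7625 10.6746] v=[-1.4974 0.9947]
Step 8: x=[5.4413 10.9171] v=[-1.6062 1.2123]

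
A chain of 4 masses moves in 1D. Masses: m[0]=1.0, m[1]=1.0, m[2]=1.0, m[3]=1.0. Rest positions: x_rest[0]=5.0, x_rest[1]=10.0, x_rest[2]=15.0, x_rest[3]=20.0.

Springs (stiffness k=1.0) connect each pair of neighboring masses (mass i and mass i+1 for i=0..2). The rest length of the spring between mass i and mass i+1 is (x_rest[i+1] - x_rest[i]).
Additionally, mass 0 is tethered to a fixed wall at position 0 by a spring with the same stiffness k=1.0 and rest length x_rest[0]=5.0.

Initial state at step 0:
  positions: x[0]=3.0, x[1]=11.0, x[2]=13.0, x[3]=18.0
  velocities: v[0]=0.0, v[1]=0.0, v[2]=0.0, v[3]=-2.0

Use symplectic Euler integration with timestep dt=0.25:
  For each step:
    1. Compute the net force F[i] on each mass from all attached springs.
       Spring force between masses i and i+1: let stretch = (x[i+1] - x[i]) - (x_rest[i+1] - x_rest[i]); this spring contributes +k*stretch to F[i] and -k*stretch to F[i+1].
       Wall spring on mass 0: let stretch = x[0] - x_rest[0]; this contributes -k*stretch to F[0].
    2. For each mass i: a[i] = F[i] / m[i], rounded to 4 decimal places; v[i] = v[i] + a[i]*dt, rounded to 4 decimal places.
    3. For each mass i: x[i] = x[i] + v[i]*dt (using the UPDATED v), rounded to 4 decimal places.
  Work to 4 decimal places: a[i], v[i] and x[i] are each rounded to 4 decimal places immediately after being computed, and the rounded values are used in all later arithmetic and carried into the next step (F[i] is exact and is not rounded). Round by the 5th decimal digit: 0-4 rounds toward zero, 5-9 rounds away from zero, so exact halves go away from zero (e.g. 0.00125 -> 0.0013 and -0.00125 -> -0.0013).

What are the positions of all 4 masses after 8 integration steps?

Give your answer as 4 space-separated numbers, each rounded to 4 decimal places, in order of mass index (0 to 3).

Step 0: x=[3.0000 11.0000 13.0000 18.0000] v=[0.0000 0.0000 0.0000 -2.0000]
Step 1: x=[3.3125 10.6250 13.1875 17.5000] v=[1.2500 -1.5000 0.7500 -2.0000]
Step 2: x=[3.8750 9.9531 13.4844 17.0430] v=[2.2500 -2.6875 1.1875 -1.8281]
Step 3: x=[4.5752 9.1221 13.7830 16.6761] v=[2.8008 -3.3242 1.1943 -1.4678]
Step 4: x=[5.2736 8.2982 13.9711 16.4408] v=[2.7937 -3.2957 0.7524 -0.9411]
Step 5: x=[5.8315 7.6398 13.9590 16.3637] v=[2.2315 -2.6336 -0.0484 -0.3085]
Step 6: x=[6.1379 7.2633 13.7023 16.4488] v=[1.2257 -1.5059 -1.0270 0.3403]
Step 7: x=[6.1311 7.2189 13.2148 16.6747] v=[-0.0274 -0.1775 -1.9501 0.9037]
Step 8: x=[5.8091 7.4813 12.5688 16.9969] v=[-1.2882 1.0495 -2.5841 1.2887]

Answer: 5.8091 7.4813 12.5688 16.9969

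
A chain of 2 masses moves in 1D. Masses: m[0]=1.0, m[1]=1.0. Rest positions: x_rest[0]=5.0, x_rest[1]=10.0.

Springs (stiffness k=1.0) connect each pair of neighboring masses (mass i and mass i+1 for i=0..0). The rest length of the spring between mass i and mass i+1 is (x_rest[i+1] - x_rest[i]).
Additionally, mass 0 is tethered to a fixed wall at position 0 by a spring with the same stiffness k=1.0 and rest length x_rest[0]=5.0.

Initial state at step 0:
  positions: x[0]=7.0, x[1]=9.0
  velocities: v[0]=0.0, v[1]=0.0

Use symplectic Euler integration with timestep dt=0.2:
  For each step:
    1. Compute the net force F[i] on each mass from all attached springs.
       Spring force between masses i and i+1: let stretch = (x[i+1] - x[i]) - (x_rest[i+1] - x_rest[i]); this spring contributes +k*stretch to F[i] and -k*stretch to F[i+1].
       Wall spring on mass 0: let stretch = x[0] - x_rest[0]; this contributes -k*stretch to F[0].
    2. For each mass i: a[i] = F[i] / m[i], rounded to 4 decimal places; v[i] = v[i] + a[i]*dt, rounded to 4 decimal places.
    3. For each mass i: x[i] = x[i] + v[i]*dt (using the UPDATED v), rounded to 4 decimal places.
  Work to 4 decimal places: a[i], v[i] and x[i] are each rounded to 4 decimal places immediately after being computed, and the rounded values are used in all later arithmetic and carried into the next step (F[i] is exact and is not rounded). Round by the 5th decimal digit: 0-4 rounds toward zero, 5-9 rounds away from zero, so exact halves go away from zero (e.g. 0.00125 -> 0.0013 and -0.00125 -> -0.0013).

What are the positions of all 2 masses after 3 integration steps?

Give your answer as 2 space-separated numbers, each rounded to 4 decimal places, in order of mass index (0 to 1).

Step 0: x=[7.0000 9.0000] v=[0.0000 0.0000]
Step 1: x=[6.8000 9.1200] v=[-1.0000 0.6000]
Step 2: x=[6.4208 9.3472] v=[-1.8960 1.1360]
Step 3: x=[5.9018 9.6573] v=[-2.5949 1.5507]

Answer: 5.9018 9.6573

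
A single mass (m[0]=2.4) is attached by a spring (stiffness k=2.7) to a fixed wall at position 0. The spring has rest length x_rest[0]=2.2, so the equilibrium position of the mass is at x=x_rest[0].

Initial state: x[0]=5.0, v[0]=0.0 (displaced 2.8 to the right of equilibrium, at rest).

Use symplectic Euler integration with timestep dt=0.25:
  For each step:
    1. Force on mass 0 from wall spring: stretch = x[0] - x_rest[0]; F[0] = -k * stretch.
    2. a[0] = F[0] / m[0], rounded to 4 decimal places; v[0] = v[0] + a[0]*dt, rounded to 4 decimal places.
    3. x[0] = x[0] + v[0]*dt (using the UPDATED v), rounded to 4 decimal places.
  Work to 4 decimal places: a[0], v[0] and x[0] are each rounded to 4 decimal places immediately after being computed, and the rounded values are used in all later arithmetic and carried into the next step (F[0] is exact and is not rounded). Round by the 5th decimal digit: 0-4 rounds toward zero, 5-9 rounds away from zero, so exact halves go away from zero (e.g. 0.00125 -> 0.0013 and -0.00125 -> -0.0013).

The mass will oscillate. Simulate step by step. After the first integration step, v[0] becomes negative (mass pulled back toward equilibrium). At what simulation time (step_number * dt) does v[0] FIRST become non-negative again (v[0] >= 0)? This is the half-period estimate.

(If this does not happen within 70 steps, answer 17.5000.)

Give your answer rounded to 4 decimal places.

Answer: 3.0000

Derivation:
Step 0: x=[5.0000] v=[0.0000]
Step 1: x=[4.8031] v=[-0.7875]
Step 2: x=[4.4232] v=[-1.5196]
Step 3: x=[3.8870] v=[-2.1449]
Step 4: x=[3.2322] v=[-2.6194]
Step 5: x=[2.5048] v=[-2.9097]
Step 6: x=[1.7560] v=[-2.9954]
Step 7: x=[1.0384] v=[-2.8705]
Step 8: x=[0.4025] v=[-2.5438]
Step 9: x=[-0.1071] v=[-2.0383]
Step 10: x=[-0.4545] v=[-1.3894]
Step 11: x=[-0.6152] v=[-0.6428]
Step 12: x=[-0.5780] v=[0.1490]
First v>=0 after going negative at step 12, time=3.0000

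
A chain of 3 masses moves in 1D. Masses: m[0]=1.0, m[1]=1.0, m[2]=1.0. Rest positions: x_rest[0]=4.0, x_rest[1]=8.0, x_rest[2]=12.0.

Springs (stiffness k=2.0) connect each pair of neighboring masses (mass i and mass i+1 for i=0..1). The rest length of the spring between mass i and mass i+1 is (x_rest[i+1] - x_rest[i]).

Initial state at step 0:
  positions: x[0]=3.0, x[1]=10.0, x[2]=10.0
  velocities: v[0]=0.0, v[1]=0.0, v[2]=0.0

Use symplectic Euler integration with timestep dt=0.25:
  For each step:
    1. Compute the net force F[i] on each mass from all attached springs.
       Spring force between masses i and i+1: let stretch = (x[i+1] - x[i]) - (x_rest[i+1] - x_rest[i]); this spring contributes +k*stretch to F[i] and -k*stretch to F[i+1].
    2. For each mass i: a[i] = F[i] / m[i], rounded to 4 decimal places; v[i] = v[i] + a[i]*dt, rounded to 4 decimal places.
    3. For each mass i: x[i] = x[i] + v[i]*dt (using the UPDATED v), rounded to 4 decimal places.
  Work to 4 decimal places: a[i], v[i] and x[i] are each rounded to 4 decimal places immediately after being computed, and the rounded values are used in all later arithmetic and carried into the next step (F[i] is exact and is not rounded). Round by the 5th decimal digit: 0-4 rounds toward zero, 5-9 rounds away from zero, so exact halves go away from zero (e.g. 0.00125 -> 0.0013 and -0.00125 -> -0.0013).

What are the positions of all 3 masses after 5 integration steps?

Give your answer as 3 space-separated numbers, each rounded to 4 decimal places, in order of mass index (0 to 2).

Step 0: x=[3.0000 10.0000 10.0000] v=[0.0000 0.0000 0.0000]
Step 1: x=[3.3750 9.1250 10.5000] v=[1.5000 -3.5000 2.0000]
Step 2: x=[3.9688 7.7031 11.3281] v=[2.3750 -5.6875 3.3125]
Step 3: x=[4.5294 6.2676 12.2031] v=[2.2422 -5.7422 3.5000]
Step 4: x=[4.8072 5.3567 12.8362] v=[1.1113 -3.6436 2.5323]
Step 5: x=[4.6537 5.3121 13.0344] v=[-0.6140 -0.1786 0.7926]

Answer: 4.6537 5.3121 13.0344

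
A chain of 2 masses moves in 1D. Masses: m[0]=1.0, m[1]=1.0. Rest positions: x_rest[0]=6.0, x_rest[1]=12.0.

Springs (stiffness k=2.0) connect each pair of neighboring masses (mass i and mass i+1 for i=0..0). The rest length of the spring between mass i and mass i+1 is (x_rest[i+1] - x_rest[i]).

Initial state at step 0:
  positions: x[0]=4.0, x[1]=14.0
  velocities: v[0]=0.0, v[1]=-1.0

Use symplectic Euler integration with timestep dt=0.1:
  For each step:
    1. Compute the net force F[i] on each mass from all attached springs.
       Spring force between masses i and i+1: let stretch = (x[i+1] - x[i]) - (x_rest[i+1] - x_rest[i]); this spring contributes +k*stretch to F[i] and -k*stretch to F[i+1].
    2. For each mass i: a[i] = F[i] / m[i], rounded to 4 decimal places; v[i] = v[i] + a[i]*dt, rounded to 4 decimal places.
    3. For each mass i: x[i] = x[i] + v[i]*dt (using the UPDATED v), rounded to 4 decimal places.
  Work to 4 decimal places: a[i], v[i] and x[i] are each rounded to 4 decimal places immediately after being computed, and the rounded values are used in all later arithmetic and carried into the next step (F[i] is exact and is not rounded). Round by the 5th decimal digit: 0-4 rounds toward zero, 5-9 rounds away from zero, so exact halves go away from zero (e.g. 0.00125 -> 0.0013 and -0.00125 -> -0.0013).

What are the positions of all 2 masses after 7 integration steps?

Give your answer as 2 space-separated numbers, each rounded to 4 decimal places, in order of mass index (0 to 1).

Step 0: x=[4.0000 14.0000] v=[0.0000 -1.0000]
Step 1: x=[4.0800 13.8200] v=[0.8000 -1.8000]
Step 2: x=[4.2348 13.5652] v=[1.5480 -2.5480]
Step 3: x=[4.4562 13.2438] v=[2.2141 -3.2141]
Step 4: x=[4.7334 12.8666] v=[2.7716 -3.7716]
Step 5: x=[5.0532 12.4468] v=[3.1982 -4.1982]
Step 6: x=[5.4009 11.9991] v=[3.4769 -4.4769]
Step 7: x=[5.7606 11.5395] v=[3.5965 -4.5965]

Answer: 5.7606 11.5395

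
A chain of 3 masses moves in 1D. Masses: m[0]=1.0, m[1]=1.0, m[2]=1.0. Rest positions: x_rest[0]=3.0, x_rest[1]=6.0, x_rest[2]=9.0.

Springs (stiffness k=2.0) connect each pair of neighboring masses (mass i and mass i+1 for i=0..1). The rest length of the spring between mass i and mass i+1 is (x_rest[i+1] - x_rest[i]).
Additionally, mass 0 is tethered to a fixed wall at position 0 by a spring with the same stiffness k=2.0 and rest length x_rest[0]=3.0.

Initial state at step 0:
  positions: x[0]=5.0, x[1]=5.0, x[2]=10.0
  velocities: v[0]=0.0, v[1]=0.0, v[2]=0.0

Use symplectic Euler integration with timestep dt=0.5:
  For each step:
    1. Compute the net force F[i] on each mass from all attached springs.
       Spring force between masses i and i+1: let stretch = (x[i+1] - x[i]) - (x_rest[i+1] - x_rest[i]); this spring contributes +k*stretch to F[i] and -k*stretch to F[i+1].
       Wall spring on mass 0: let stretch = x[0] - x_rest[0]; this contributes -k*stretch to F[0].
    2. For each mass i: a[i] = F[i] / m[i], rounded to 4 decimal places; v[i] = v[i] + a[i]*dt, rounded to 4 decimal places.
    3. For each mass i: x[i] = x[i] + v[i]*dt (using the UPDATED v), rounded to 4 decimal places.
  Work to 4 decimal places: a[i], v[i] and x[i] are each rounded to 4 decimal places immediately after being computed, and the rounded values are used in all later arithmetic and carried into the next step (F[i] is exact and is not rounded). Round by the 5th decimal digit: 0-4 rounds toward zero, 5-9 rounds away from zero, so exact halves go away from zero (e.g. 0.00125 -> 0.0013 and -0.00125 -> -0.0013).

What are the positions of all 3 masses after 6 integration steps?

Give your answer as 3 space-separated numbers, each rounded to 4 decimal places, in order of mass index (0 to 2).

Answer: 1.7500 7.9063 7.5157

Derivation:
Step 0: x=[5.0000 5.0000 10.0000] v=[0.0000 0.0000 0.0000]
Step 1: x=[2.5000 7.5000 9.0000] v=[-5.0000 5.0000 -2.0000]
Step 2: x=[1.2500 8.2500 8.7500] v=[-2.5000 1.5000 -0.5000]
Step 3: x=[2.8750 5.7500 9.7500] v=[3.2500 -5.0000 2.0000]
Step 4: x=[4.5000 3.8125 10.2500] v=[3.2500 -3.8750 1.0000]
Step 5: x=[3.5313 5.4375 9.0313] v=[-1.9375 3.2500 -2.4375]
Step 6: x=[1.7500 7.9063 7.5157] v=[-3.5626 4.9376 -3.0313]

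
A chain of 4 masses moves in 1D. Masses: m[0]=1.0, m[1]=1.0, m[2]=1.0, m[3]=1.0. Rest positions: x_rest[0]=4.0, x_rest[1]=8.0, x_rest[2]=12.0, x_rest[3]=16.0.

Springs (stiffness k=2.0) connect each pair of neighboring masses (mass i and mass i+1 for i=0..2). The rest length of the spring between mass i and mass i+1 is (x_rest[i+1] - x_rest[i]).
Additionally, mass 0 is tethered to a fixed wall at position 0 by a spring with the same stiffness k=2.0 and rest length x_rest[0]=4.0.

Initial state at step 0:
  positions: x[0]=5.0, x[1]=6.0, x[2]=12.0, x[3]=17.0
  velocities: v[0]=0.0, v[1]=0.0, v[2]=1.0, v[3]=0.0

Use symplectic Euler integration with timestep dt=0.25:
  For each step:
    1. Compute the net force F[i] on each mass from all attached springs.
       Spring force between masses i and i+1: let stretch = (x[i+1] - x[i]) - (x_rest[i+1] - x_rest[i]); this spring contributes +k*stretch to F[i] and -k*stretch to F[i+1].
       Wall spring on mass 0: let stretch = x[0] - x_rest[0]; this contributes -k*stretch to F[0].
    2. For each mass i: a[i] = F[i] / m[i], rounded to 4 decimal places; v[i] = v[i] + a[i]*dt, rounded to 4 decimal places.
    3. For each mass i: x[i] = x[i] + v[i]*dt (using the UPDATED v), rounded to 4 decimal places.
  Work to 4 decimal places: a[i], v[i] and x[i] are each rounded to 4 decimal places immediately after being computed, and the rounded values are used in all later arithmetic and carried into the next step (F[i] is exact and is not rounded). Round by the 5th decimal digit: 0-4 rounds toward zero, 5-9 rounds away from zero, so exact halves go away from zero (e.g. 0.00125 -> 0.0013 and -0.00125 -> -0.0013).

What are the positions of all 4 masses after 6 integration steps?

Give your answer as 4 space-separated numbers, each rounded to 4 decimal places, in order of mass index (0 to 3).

Answer: 3.4222 9.5690 12.8987 15.6217

Derivation:
Step 0: x=[5.0000 6.0000 12.0000 17.0000] v=[0.0000 0.0000 1.0000 0.0000]
Step 1: x=[4.5000 6.6250 12.1250 16.8750] v=[-2.0000 2.5000 0.5000 -0.5000]
Step 2: x=[3.7031 7.6719 12.1563 16.6563] v=[-3.1875 4.1875 0.1250 -0.8750]
Step 3: x=[2.9394 8.7832 12.1895 16.3751] v=[-3.0547 4.4453 0.1328 -1.1250]
Step 4: x=[2.5388 9.5899 12.3201 16.0707] v=[-1.6025 3.2266 0.5225 -1.2178]
Step 5: x=[2.7022 9.8565 12.5783 15.7974] v=[0.6537 1.0662 1.0327 -1.0931]
Step 6: x=[3.4222 9.5690 12.8987 15.6217] v=[2.8798 -1.1501 1.2814 -0.7027]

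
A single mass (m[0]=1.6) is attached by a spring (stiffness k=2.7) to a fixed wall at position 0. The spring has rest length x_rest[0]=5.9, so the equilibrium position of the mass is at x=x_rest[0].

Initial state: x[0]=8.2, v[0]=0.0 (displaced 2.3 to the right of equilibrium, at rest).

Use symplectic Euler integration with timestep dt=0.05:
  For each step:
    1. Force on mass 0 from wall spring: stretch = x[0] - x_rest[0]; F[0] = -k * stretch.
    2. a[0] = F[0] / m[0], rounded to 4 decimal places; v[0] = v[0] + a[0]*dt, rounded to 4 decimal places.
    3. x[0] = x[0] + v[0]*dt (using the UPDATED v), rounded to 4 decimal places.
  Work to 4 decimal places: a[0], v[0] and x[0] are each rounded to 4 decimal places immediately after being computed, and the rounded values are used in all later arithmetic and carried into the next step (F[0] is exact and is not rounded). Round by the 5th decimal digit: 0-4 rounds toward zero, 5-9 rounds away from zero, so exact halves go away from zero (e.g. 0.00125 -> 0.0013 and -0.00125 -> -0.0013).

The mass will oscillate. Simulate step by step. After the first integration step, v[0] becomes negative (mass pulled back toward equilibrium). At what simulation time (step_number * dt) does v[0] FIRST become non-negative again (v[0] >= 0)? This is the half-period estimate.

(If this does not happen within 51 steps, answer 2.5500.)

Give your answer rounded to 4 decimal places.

Step 0: x=[8.2000] v=[0.0000]
Step 1: x=[8.1903] v=[-0.1941]
Step 2: x=[8.1709] v=[-0.3873]
Step 3: x=[8.1420] v=[-0.5789]
Step 4: x=[8.1036] v=[-0.7681]
Step 5: x=[8.0559] v=[-0.9540]
Step 6: x=[7.9991] v=[-1.1359]
Step 7: x=[7.9335] v=[-1.3130]
Step 8: x=[7.8593] v=[-1.4846]
Step 9: x=[7.7768] v=[-1.6499]
Step 10: x=[7.6864] v=[-1.8083]
Step 11: x=[7.5885] v=[-1.9590]
Step 12: x=[7.4834] v=[-2.1015]
Step 13: x=[7.3716] v=[-2.2351]
Step 14: x=[7.2536] v=[-2.3593]
Step 15: x=[7.1299] v=[-2.4735]
Step 16: x=[7.0010] v=[-2.5773]
Step 17: x=[6.8675] v=[-2.6702]
Step 18: x=[6.7299] v=[-2.7518]
Step 19: x=[6.5888] v=[-2.8218]
Step 20: x=[6.4448] v=[-2.8799]
Step 21: x=[6.2985] v=[-2.9259]
Step 22: x=[6.1505] v=[-2.9595]
Step 23: x=[6.0015] v=[-2.9806]
Step 24: x=[5.8520] v=[-2.9892]
Step 25: x=[5.7027] v=[-2.9852]
Step 26: x=[5.5543] v=[-2.9686]
Step 27: x=[5.4073] v=[-2.9394]
Step 28: x=[5.2624] v=[-2.8978]
Step 29: x=[5.1202] v=[-2.8440]
Step 30: x=[4.9813] v=[-2.7782]
Step 31: x=[4.8463] v=[-2.7007]
Step 32: x=[4.7157] v=[-2.6118]
Step 33: x=[4.5901] v=[-2.5119]
Step 34: x=[4.4700] v=[-2.4014]
Step 35: x=[4.3560] v=[-2.2807]
Step 36: x=[4.2485] v=[-2.1504]
Step 37: x=[4.1479] v=[-2.0111]
Step 38: x=[4.0547] v=[-1.8633]
Step 39: x=[3.9693] v=[-1.7076]
Step 40: x=[3.8921] v=[-1.5447]
Step 41: x=[3.8233] v=[-1.3753]
Step 42: x=[3.7633] v=[-1.2001]
Step 43: x=[3.7123] v=[-1.0198]
Step 44: x=[3.6705] v=[-0.8352]
Step 45: x=[3.6381] v=[-0.6471]
Step 46: x=[3.6153] v=[-0.4563]
Step 47: x=[3.6021] v=[-0.2635]
Step 48: x=[3.5986] v=[-0.0696]
Step 49: x=[3.6048] v=[0.1246]
First v>=0 after going negative at step 49, time=2.4500

Answer: 2.4500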